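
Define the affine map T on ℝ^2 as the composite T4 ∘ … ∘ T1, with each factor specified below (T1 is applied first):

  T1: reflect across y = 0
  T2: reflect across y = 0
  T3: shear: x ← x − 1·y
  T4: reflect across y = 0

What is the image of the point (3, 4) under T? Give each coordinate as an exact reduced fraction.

T(p) = (-1, -4)

T1 reflect across y = 0: (3, 4) → (3, -4)
T2 reflect across y = 0: (3, -4) → (3, 4)
T3 shear: x ← x − 1·y: (3, 4) → (-1, 4)
T4 reflect across y = 0: (-1, 4) → (-1, -4)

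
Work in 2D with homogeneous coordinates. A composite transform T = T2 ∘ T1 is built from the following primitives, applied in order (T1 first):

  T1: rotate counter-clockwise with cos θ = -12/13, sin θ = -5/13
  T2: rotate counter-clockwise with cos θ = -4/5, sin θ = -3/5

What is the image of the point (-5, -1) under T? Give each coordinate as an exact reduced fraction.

T(p) = (-109/65, -313/65)

T1 rotate counter-clockwise with cos θ = -12/13, sin θ = -5/13: (-5, -1) → (55/13, 37/13)
T2 rotate counter-clockwise with cos θ = -4/5, sin θ = -3/5: (55/13, 37/13) → (-109/65, -313/65)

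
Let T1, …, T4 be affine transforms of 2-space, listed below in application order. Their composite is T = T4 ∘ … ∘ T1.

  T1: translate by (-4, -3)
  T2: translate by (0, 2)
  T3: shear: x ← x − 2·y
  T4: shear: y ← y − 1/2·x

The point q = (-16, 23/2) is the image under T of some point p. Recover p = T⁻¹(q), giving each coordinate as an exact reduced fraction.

T1 = [1 0 -4; 0 1 -3; 0 0 1]
T2·T1 = [1 0 -4; 0 1 -1; 0 0 1]
T3·…·T1 = [1 -2 -2; 0 1 -1; 0 0 1]
T4·…·T1 = [1 -2 -2; -1/2 2 0; 0 0 1]
det M = 1; M⁻¹ = [2 2 4; 1/2 1 1; 0 0 1]
M⁻¹ · (-16, 23/2)ᵀ = (-5, 9/2)ᵀ

p = (-5, 9/2)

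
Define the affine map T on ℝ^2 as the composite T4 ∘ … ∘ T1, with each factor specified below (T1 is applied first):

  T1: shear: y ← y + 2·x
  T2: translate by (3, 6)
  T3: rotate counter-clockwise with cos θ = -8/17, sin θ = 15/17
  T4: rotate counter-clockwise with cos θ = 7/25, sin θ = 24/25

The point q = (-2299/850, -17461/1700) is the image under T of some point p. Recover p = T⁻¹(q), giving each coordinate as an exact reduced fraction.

T1 = [1 0 0; 2 1 0; 0 0 1]
T2·T1 = [1 0 3; 2 1 6; 0 0 1]
T3·…·T1 = [-38/17 -15/17 -114/17; -1/17 -8/17 -3/17; 0 0 1]
T4·…·T1 = [-242/425 87/425 -726/425; -919/425 -416/425 -2757/425; 0 0 1]
det M = 1; M⁻¹ = [-416/425 -87/425 -3; 919/425 -242/425 0; 0 0 1]
M⁻¹ · (-2299/850, -17461/1700)ᵀ = (7/4, 0)ᵀ

p = (7/4, 0)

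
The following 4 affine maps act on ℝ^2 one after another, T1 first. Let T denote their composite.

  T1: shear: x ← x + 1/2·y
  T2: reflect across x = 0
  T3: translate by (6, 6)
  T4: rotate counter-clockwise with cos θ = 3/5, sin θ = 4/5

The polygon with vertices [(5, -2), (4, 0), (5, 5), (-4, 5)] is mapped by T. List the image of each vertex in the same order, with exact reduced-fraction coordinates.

T1 shear: x ← x + 1/2·y: (5, -2) → (4, -2); (4, 0) → (4, 0); (5, 5) → (15/2, 5); (-4, 5) → (-3/2, 5)
T2 reflect across x = 0: (4, -2) → (-4, -2); (4, 0) → (-4, 0); (15/2, 5) → (-15/2, 5); (-3/2, 5) → (3/2, 5)
T3 translate by (6, 6): (-4, -2) → (2, 4); (-4, 0) → (2, 6); (-15/2, 5) → (-3/2, 11); (3/2, 5) → (15/2, 11)
T4 rotate counter-clockwise with cos θ = 3/5, sin θ = 4/5: (2, 4) → (-2, 4); (2, 6) → (-18/5, 26/5); (-3/2, 11) → (-97/10, 27/5); (15/2, 11) → (-43/10, 63/5)

image vertices: (-2, 4), (-18/5, 26/5), (-97/10, 27/5), (-43/10, 63/5)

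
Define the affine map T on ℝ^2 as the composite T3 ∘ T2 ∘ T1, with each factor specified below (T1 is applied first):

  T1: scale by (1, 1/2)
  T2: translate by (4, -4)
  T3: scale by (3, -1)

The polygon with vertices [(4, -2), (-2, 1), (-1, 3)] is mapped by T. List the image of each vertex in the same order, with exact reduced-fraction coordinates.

image vertices: (24, 5), (6, 7/2), (9, 5/2)

T1 scale by (1, 1/2): (4, -2) → (4, -1); (-2, 1) → (-2, 1/2); (-1, 3) → (-1, 3/2)
T2 translate by (4, -4): (4, -1) → (8, -5); (-2, 1/2) → (2, -7/2); (-1, 3/2) → (3, -5/2)
T3 scale by (3, -1): (8, -5) → (24, 5); (2, -7/2) → (6, 7/2); (3, -5/2) → (9, 5/2)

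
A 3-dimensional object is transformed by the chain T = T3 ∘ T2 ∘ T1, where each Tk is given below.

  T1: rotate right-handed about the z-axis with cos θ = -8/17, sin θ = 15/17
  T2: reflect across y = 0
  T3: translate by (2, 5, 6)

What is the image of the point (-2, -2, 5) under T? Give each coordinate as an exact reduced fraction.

T(p) = (80/17, 99/17, 11)

T1 rotate right-handed about the z-axis with cos θ = -8/17, sin θ = 15/17: (-2, -2, 5) → (46/17, -14/17, 5)
T2 reflect across y = 0: (46/17, -14/17, 5) → (46/17, 14/17, 5)
T3 translate by (2, 5, 6): (46/17, 14/17, 5) → (80/17, 99/17, 11)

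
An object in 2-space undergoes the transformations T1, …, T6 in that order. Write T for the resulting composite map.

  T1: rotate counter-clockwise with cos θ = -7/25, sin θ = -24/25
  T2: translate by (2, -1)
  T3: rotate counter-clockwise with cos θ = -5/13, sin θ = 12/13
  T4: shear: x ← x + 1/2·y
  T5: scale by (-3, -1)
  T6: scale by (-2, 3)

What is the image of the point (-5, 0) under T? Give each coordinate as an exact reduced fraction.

T(p) = (-1551/65, -327/65)

T1 rotate counter-clockwise with cos θ = -7/25, sin θ = -24/25: (-5, 0) → (7/5, 24/5)
T2 translate by (2, -1): (7/5, 24/5) → (17/5, 19/5)
T3 rotate counter-clockwise with cos θ = -5/13, sin θ = 12/13: (17/5, 19/5) → (-313/65, 109/65)
T4 shear: x ← x + 1/2·y: (-313/65, 109/65) → (-517/130, 109/65)
T5 scale by (-3, -1): (-517/130, 109/65) → (1551/130, -109/65)
T6 scale by (-2, 3): (1551/130, -109/65) → (-1551/65, -327/65)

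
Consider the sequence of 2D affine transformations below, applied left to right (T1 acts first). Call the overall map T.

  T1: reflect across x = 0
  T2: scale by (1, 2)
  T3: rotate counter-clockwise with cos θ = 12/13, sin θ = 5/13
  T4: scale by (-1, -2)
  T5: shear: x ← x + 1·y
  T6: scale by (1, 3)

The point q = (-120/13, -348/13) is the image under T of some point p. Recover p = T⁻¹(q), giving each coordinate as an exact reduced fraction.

T1 = [-1 0 0; 0 1 0; 0 0 1]
T2·T1 = [-1 0 0; 0 2 0; 0 0 1]
T3·…·T1 = [-12/13 -10/13 0; -5/13 24/13 0; 0 0 1]
T4·…·T1 = [12/13 10/13 0; 10/13 -48/13 0; 0 0 1]
T5·…·T1 = [22/13 -38/13 0; 10/13 -48/13 0; 0 0 1]
T6·…·T1 = [22/13 -38/13 0; 30/13 -144/13 0; 0 0 1]
det M = -12; M⁻¹ = [12/13 -19/78 0; 5/26 -11/78 0; 0 0 1]
M⁻¹ · (-120/13, -348/13)ᵀ = (-2, 2)ᵀ

p = (-2, 2)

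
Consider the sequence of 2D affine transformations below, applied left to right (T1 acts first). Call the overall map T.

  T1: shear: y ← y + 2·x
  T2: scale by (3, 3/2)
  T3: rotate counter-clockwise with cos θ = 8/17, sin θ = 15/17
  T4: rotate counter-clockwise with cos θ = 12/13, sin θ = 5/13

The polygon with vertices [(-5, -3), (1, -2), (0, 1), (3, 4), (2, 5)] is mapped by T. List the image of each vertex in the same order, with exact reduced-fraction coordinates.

image vertices: (3975/221, -7419/442), (63/221, 660/221), (-330/221, 63/442), (-183/13, 135/13), (-2844/221, 3207/442)

T1 shear: y ← y + 2·x: (-5, -3) → (-5, -13); (1, -2) → (1, 0); (0, 1) → (0, 1); (3, 4) → (3, 10); (2, 5) → (2, 9)
T2 scale by (3, 3/2): (-5, -13) → (-15, -39/2); (1, 0) → (3, 0); (0, 1) → (0, 3/2); (3, 10) → (9, 15); (2, 9) → (6, 27/2)
T3 rotate counter-clockwise with cos θ = 8/17, sin θ = 15/17: (-15, -39/2) → (345/34, -381/17); (3, 0) → (24/17, 45/17); (0, 3/2) → (-45/34, 12/17); (9, 15) → (-9, 15); (6, 27/2) → (-309/34, 198/17)
T4 rotate counter-clockwise with cos θ = 12/13, sin θ = 5/13: (345/34, -381/17) → (3975/221, -7419/442); (24/17, 45/17) → (63/221, 660/221); (-45/34, 12/17) → (-330/221, 63/442); (-9, 15) → (-183/13, 135/13); (-309/34, 198/17) → (-2844/221, 3207/442)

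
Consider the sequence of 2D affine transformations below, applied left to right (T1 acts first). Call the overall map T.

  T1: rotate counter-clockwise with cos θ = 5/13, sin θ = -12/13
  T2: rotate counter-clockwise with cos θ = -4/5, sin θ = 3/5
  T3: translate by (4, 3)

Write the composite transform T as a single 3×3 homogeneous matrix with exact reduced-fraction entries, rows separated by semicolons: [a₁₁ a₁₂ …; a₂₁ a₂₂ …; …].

T = [16/65 -63/65 4; 63/65 16/65 3; 0 0 1]

T1 = [5/13 12/13 0; -12/13 5/13 0; 0 0 1]
T2·T1 = [16/65 -63/65 0; 63/65 16/65 0; 0 0 1]
T3·…·T1 = [16/65 -63/65 4; 63/65 16/65 3; 0 0 1]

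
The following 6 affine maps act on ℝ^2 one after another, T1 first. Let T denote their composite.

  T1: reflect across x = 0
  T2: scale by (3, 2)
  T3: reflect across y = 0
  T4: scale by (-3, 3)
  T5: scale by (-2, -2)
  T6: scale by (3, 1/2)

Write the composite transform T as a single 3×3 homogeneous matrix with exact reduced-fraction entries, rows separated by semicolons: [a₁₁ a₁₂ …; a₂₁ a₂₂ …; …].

T = [-54 0 0; 0 6 0; 0 0 1]

T1 = [-1 0 0; 0 1 0; 0 0 1]
T2·T1 = [-3 0 0; 0 2 0; 0 0 1]
T3·…·T1 = [-3 0 0; 0 -2 0; 0 0 1]
T4·…·T1 = [9 0 0; 0 -6 0; 0 0 1]
T5·…·T1 = [-18 0 0; 0 12 0; 0 0 1]
T6·…·T1 = [-54 0 0; 0 6 0; 0 0 1]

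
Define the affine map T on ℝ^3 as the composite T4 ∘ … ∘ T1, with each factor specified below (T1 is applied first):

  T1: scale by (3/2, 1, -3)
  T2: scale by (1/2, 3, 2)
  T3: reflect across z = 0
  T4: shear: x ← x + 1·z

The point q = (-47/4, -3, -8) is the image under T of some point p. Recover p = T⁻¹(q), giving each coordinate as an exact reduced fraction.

T1 = [3/2 0 0 0; 0 1 0 0; 0 0 -3 0; 0 0 0 1]
T2·T1 = [3/4 0 0 0; 0 3 0 0; 0 0 -6 0; 0 0 0 1]
T3·…·T1 = [3/4 0 0 0; 0 3 0 0; 0 0 6 0; 0 0 0 1]
T4·…·T1 = [3/4 0 6 0; 0 3 0 0; 0 0 6 0; 0 0 0 1]
det M = 27/2; M⁻¹ = [4/3 0 -4/3 0; 0 1/3 0 0; 0 0 1/6 0; 0 0 0 1]
M⁻¹ · (-47/4, -3, -8)ᵀ = (-5, -1, -4/3)ᵀ

p = (-5, -1, -4/3)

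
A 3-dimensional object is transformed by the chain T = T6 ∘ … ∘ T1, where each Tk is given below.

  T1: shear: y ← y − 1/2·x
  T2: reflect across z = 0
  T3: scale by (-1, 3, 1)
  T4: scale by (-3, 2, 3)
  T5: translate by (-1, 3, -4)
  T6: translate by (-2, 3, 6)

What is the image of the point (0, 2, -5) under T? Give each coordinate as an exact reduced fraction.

T(p) = (-3, 18, 17)

T1 shear: y ← y − 1/2·x: (0, 2, -5) → (0, 2, -5)
T2 reflect across z = 0: (0, 2, -5) → (0, 2, 5)
T3 scale by (-1, 3, 1): (0, 2, 5) → (0, 6, 5)
T4 scale by (-3, 2, 3): (0, 6, 5) → (0, 12, 15)
T5 translate by (-1, 3, -4): (0, 12, 15) → (-1, 15, 11)
T6 translate by (-2, 3, 6): (-1, 15, 11) → (-3, 18, 17)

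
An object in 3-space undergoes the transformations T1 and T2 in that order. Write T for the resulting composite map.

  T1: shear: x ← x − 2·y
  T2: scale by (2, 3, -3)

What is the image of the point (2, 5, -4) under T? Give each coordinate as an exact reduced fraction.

T1 shear: x ← x − 2·y: (2, 5, -4) → (-8, 5, -4)
T2 scale by (2, 3, -3): (-8, 5, -4) → (-16, 15, 12)

T(p) = (-16, 15, 12)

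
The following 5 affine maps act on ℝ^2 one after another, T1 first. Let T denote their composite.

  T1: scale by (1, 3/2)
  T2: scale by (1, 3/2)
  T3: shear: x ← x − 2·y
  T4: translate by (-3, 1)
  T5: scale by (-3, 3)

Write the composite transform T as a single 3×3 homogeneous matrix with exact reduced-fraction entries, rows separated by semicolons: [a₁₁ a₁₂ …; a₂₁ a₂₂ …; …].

T = [-3 27/2 9; 0 27/4 3; 0 0 1]

T1 = [1 0 0; 0 3/2 0; 0 0 1]
T2·T1 = [1 0 0; 0 9/4 0; 0 0 1]
T3·…·T1 = [1 -9/2 0; 0 9/4 0; 0 0 1]
T4·…·T1 = [1 -9/2 -3; 0 9/4 1; 0 0 1]
T5·…·T1 = [-3 27/2 9; 0 27/4 3; 0 0 1]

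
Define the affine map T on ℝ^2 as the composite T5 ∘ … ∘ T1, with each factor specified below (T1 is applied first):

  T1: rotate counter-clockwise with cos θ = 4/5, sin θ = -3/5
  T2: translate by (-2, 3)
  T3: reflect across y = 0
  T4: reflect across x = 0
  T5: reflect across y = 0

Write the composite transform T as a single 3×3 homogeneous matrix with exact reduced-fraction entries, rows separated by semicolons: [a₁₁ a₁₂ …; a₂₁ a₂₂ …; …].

T1 = [4/5 3/5 0; -3/5 4/5 0; 0 0 1]
T2·T1 = [4/5 3/5 -2; -3/5 4/5 3; 0 0 1]
T3·…·T1 = [4/5 3/5 -2; 3/5 -4/5 -3; 0 0 1]
T4·…·T1 = [-4/5 -3/5 2; 3/5 -4/5 -3; 0 0 1]
T5·…·T1 = [-4/5 -3/5 2; -3/5 4/5 3; 0 0 1]

T = [-4/5 -3/5 2; -3/5 4/5 3; 0 0 1]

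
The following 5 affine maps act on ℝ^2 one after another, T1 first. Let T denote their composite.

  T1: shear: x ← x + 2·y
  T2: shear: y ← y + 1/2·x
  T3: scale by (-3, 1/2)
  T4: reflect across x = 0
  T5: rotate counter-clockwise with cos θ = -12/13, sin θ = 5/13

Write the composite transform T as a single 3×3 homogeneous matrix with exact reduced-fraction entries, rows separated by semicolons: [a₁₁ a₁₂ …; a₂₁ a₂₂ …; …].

T = [-149/52 -77/13 0; 12/13 18/13 0; 0 0 1]

T1 = [1 2 0; 0 1 0; 0 0 1]
T2·T1 = [1 2 0; 1/2 2 0; 0 0 1]
T3·…·T1 = [-3 -6 0; 1/4 1 0; 0 0 1]
T4·…·T1 = [3 6 0; 1/4 1 0; 0 0 1]
T5·…·T1 = [-149/52 -77/13 0; 12/13 18/13 0; 0 0 1]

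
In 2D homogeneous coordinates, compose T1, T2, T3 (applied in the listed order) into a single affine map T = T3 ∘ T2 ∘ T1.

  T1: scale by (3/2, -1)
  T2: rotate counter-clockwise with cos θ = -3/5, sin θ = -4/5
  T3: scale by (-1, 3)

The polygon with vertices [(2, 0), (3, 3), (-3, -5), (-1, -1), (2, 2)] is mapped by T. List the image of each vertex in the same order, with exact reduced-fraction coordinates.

T1 scale by (3/2, -1): (2, 0) → (3, 0); (3, 3) → (9/2, -3); (-3, -5) → (-9/2, 5); (-1, -1) → (-3/2, 1); (2, 2) → (3, -2)
T2 rotate counter-clockwise with cos θ = -3/5, sin θ = -4/5: (3, 0) → (-9/5, -12/5); (9/2, -3) → (-51/10, -9/5); (-9/2, 5) → (67/10, 3/5); (-3/2, 1) → (17/10, 3/5); (3, -2) → (-17/5, -6/5)
T3 scale by (-1, 3): (-9/5, -12/5) → (9/5, -36/5); (-51/10, -9/5) → (51/10, -27/5); (67/10, 3/5) → (-67/10, 9/5); (17/10, 3/5) → (-17/10, 9/5); (-17/5, -6/5) → (17/5, -18/5)

image vertices: (9/5, -36/5), (51/10, -27/5), (-67/10, 9/5), (-17/10, 9/5), (17/5, -18/5)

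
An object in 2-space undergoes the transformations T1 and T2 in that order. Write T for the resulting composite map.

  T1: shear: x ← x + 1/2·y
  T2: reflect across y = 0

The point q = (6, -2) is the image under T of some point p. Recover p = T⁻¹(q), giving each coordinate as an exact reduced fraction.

p = (5, 2)

T1 = [1 1/2 0; 0 1 0; 0 0 1]
T2·T1 = [1 1/2 0; 0 -1 0; 0 0 1]
det M = -1; M⁻¹ = [1 1/2 0; 0 -1 0; 0 0 1]
M⁻¹ · (6, -2)ᵀ = (5, 2)ᵀ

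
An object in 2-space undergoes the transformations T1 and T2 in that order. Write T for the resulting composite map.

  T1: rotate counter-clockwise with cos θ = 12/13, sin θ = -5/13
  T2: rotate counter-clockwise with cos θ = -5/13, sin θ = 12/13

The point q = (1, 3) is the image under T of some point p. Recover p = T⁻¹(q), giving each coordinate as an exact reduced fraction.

p = (3, -1)

T1 = [12/13 5/13 0; -5/13 12/13 0; 0 0 1]
T2·T1 = [0 -1 0; 1 0 0; 0 0 1]
det M = 1; M⁻¹ = [0 1 0; -1 0 0; 0 0 1]
M⁻¹ · (1, 3)ᵀ = (3, -1)ᵀ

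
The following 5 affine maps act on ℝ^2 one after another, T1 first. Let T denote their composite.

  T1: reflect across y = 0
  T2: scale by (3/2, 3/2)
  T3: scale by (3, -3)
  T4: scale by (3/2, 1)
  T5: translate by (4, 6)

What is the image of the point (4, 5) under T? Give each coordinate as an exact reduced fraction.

T(p) = (31, 57/2)

T1 reflect across y = 0: (4, 5) → (4, -5)
T2 scale by (3/2, 3/2): (4, -5) → (6, -15/2)
T3 scale by (3, -3): (6, -15/2) → (18, 45/2)
T4 scale by (3/2, 1): (18, 45/2) → (27, 45/2)
T5 translate by (4, 6): (27, 45/2) → (31, 57/2)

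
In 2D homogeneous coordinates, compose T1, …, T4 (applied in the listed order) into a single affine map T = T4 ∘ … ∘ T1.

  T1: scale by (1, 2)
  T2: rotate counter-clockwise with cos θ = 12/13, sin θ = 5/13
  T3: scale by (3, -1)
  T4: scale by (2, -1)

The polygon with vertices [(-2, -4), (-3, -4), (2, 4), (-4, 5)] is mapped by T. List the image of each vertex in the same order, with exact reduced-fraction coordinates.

image vertices: (96/13, -106/13), (24/13, -111/13), (-96/13, 106/13), (-588/13, 100/13)

T1 scale by (1, 2): (-2, -4) → (-2, -8); (-3, -4) → (-3, -8); (2, 4) → (2, 8); (-4, 5) → (-4, 10)
T2 rotate counter-clockwise with cos θ = 12/13, sin θ = 5/13: (-2, -8) → (16/13, -106/13); (-3, -8) → (4/13, -111/13); (2, 8) → (-16/13, 106/13); (-4, 10) → (-98/13, 100/13)
T3 scale by (3, -1): (16/13, -106/13) → (48/13, 106/13); (4/13, -111/13) → (12/13, 111/13); (-16/13, 106/13) → (-48/13, -106/13); (-98/13, 100/13) → (-294/13, -100/13)
T4 scale by (2, -1): (48/13, 106/13) → (96/13, -106/13); (12/13, 111/13) → (24/13, -111/13); (-48/13, -106/13) → (-96/13, 106/13); (-294/13, -100/13) → (-588/13, 100/13)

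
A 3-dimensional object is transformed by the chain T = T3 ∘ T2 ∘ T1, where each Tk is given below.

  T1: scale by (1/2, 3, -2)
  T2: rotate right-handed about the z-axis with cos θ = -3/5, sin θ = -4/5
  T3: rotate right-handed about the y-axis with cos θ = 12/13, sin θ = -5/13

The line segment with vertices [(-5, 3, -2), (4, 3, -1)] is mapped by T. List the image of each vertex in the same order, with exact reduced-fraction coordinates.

T1 scale by (1/2, 3, -2): (-5, 3, -2) → (-5/2, 9, 4); (4, 3, -1) → (2, 9, 2)
T2 rotate right-handed about the z-axis with cos θ = -3/5, sin θ = -4/5: (-5/2, 9, 4) → (87/10, -17/5, 4); (2, 9, 2) → (6, -7, 2)
T3 rotate right-handed about the y-axis with cos θ = 12/13, sin θ = -5/13: (87/10, -17/5, 4) → (422/65, -17/5, 183/26); (6, -7, 2) → (62/13, -7, 54/13)

image vertices: (422/65, -17/5, 183/26), (62/13, -7, 54/13)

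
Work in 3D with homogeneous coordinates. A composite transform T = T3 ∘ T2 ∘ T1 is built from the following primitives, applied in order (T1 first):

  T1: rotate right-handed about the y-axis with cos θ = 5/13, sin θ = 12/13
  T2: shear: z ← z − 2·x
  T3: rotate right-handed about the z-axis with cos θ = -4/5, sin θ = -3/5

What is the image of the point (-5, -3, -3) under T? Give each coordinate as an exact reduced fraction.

T(p) = (127/65, 339/65, 167/13)

T1 rotate right-handed about the y-axis with cos θ = 5/13, sin θ = 12/13: (-5, -3, -3) → (-61/13, -3, 45/13)
T2 shear: z ← z − 2·x: (-61/13, -3, 45/13) → (-61/13, -3, 167/13)
T3 rotate right-handed about the z-axis with cos θ = -4/5, sin θ = -3/5: (-61/13, -3, 167/13) → (127/65, 339/65, 167/13)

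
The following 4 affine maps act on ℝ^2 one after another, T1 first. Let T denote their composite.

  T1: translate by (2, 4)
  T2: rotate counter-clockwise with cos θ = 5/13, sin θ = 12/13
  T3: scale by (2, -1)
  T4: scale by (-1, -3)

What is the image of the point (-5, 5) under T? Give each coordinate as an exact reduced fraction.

T1 translate by (2, 4): (-5, 5) → (-3, 9)
T2 rotate counter-clockwise with cos θ = 5/13, sin θ = 12/13: (-3, 9) → (-123/13, 9/13)
T3 scale by (2, -1): (-123/13, 9/13) → (-246/13, -9/13)
T4 scale by (-1, -3): (-246/13, -9/13) → (246/13, 27/13)

T(p) = (246/13, 27/13)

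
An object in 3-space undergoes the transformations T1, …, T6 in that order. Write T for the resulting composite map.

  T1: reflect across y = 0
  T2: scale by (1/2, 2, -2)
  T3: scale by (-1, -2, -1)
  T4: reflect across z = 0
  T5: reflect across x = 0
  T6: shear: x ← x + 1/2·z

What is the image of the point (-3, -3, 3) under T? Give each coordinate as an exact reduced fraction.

T(p) = (-9/2, -12, -6)

T1 reflect across y = 0: (-3, -3, 3) → (-3, 3, 3)
T2 scale by (1/2, 2, -2): (-3, 3, 3) → (-3/2, 6, -6)
T3 scale by (-1, -2, -1): (-3/2, 6, -6) → (3/2, -12, 6)
T4 reflect across z = 0: (3/2, -12, 6) → (3/2, -12, -6)
T5 reflect across x = 0: (3/2, -12, -6) → (-3/2, -12, -6)
T6 shear: x ← x + 1/2·z: (-3/2, -12, -6) → (-9/2, -12, -6)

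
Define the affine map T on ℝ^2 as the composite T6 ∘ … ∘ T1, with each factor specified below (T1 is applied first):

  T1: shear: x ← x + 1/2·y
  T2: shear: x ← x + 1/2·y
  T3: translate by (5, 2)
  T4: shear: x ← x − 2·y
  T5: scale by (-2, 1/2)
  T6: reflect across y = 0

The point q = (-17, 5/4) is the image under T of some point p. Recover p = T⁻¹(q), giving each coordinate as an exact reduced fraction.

p = (3, -9/2)

T1 = [1 1/2 0; 0 1 0; 0 0 1]
T2·T1 = [1 1 0; 0 1 0; 0 0 1]
T3·…·T1 = [1 1 5; 0 1 2; 0 0 1]
T4·…·T1 = [1 -1 1; 0 1 2; 0 0 1]
T5·…·T1 = [-2 2 -2; 0 1/2 1; 0 0 1]
T6·…·T1 = [-2 2 -2; 0 -1/2 -1; 0 0 1]
det M = 1; M⁻¹ = [-1/2 -2 -3; 0 -2 -2; 0 0 1]
M⁻¹ · (-17, 5/4)ᵀ = (3, -9/2)ᵀ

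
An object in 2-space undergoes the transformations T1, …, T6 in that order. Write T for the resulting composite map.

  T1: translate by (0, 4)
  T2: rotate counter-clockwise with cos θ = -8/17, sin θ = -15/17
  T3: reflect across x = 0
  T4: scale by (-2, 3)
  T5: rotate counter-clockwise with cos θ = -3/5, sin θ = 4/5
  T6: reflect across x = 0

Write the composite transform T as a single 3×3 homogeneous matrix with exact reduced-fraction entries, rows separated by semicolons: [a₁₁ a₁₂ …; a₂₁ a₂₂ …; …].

T = [-228/85 -6/85 -24/85; 71/85 192/85 768/85; 0 0 1]

T1 = [1 0 0; 0 1 4; 0 0 1]
T2·T1 = [-8/17 15/17 60/17; -15/17 -8/17 -32/17; 0 0 1]
T3·…·T1 = [8/17 -15/17 -60/17; -15/17 -8/17 -32/17; 0 0 1]
T4·…·T1 = [-16/17 30/17 120/17; -45/17 -24/17 -96/17; 0 0 1]
T5·…·T1 = [228/85 6/85 24/85; 71/85 192/85 768/85; 0 0 1]
T6·…·T1 = [-228/85 -6/85 -24/85; 71/85 192/85 768/85; 0 0 1]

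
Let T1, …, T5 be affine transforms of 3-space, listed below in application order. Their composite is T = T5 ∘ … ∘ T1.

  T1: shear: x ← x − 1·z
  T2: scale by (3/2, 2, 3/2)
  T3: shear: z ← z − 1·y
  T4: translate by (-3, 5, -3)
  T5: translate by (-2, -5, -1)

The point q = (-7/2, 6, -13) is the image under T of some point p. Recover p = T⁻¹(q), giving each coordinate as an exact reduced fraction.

p = (-1, 3, -2)

T1 = [1 0 -1 0; 0 1 0 0; 0 0 1 0; 0 0 0 1]
T2·T1 = [3/2 0 -3/2 0; 0 2 0 0; 0 0 3/2 0; 0 0 0 1]
T3·…·T1 = [3/2 0 -3/2 0; 0 2 0 0; 0 -2 3/2 0; 0 0 0 1]
T4·…·T1 = [3/2 0 -3/2 -3; 0 2 0 5; 0 -2 3/2 -3; 0 0 0 1]
T5·…·T1 = [3/2 0 -3/2 -5; 0 2 0 0; 0 -2 3/2 -4; 0 0 0 1]
det M = 9/2; M⁻¹ = [2/3 2/3 2/3 6; 0 1/2 0 0; 0 2/3 2/3 8/3; 0 0 0 1]
M⁻¹ · (-7/2, 6, -13)ᵀ = (-1, 3, -2)ᵀ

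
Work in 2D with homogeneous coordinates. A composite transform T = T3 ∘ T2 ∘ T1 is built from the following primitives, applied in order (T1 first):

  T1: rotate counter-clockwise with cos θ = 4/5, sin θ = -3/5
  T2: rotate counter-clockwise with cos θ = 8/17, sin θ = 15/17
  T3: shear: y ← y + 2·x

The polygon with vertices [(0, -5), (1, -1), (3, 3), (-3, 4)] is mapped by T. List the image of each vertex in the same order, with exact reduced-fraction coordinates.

T1 rotate counter-clockwise with cos θ = 4/5, sin θ = -3/5: (0, -5) → (-3, -4); (1, -1) → (1/5, -7/5); (3, 3) → (21/5, 3/5); (-3, 4) → (0, 5)
T2 rotate counter-clockwise with cos θ = 8/17, sin θ = 15/17: (-3, -4) → (36/17, -77/17); (1/5, -7/5) → (113/85, -41/85); (21/5, 3/5) → (123/85, 339/85); (0, 5) → (-75/17, 40/17)
T3 shear: y ← y + 2·x: (36/17, -77/17) → (36/17, -5/17); (113/85, -41/85) → (113/85, 37/17); (123/85, 339/85) → (123/85, 117/17); (-75/17, 40/17) → (-75/17, -110/17)

image vertices: (36/17, -5/17), (113/85, 37/17), (123/85, 117/17), (-75/17, -110/17)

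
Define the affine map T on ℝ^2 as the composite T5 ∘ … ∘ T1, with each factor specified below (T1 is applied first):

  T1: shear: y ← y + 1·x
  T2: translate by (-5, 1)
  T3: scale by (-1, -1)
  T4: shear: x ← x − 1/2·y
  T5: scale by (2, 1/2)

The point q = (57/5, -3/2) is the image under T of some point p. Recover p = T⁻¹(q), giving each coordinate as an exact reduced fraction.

T1 = [1 0 0; 1 1 0; 0 0 1]
T2·T1 = [1 0 -5; 1 1 1; 0 0 1]
T3·…·T1 = [-1 0 5; -1 -1 -1; 0 0 1]
T4·…·T1 = [-1/2 1/2 11/2; -1 -1 -1; 0 0 1]
T5·…·T1 = [-1 1 11; -1/2 -1/2 -1/2; 0 0 1]
det M = 1; M⁻¹ = [-1/2 -1 5; 1/2 -1 -6; 0 0 1]
M⁻¹ · (57/5, -3/2)ᵀ = (4/5, 6/5)ᵀ

p = (4/5, 6/5)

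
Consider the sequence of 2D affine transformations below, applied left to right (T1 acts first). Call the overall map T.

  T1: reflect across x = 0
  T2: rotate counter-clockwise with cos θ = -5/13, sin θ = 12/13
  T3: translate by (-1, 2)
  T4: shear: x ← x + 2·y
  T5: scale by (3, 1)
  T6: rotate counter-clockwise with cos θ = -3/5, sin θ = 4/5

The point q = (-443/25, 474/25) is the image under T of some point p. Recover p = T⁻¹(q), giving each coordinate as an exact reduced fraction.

p = (4/5, -4)

T1 = [-1 0 0; 0 1 0; 0 0 1]
T2·T1 = [5/13 -12/13 0; -12/13 -5/13 0; 0 0 1]
T3·…·T1 = [5/13 -12/13 -1; -12/13 -5/13 2; 0 0 1]
T4·…·T1 = [-19/13 -22/13 3; -12/13 -5/13 2; 0 0 1]
T5·…·T1 = [-57/13 -66/13 9; -12/13 -5/13 2; 0 0 1]
T6·…·T1 = [219/65 218/65 -7; -192/65 -249/65 6; 0 0 1]
det M = -3; M⁻¹ = [83/65 218/195 29/13; -64/65 -73/65 -2/13; 0 0 1]
M⁻¹ · (-443/25, 474/25)ᵀ = (4/5, -4)ᵀ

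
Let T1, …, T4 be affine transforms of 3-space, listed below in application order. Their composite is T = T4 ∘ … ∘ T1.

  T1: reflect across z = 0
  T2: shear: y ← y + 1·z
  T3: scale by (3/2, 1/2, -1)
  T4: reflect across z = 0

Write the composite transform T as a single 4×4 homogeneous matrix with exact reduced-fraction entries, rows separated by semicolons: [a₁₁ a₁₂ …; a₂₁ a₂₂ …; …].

T1 = [1 0 0 0; 0 1 0 0; 0 0 -1 0; 0 0 0 1]
T2·T1 = [1 0 0 0; 0 1 -1 0; 0 0 -1 0; 0 0 0 1]
T3·…·T1 = [3/2 0 0 0; 0 1/2 -1/2 0; 0 0 1 0; 0 0 0 1]
T4·…·T1 = [3/2 0 0 0; 0 1/2 -1/2 0; 0 0 -1 0; 0 0 0 1]

T = [3/2 0 0 0; 0 1/2 -1/2 0; 0 0 -1 0; 0 0 0 1]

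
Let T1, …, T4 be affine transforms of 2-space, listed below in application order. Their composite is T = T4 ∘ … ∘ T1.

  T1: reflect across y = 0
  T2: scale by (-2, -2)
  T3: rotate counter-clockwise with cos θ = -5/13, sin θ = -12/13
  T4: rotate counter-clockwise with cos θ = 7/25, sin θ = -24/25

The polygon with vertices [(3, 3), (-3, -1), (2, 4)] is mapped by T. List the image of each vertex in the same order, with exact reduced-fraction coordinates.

T1 reflect across y = 0: (3, 3) → (3, -3); (-3, -1) → (-3, 1); (2, 4) → (2, -4)
T2 scale by (-2, -2): (3, -3) → (-6, 6); (-3, 1) → (6, -2); (2, -4) → (-4, 8)
T3 rotate counter-clockwise with cos θ = -5/13, sin θ = -12/13: (-6, 6) → (102/13, 42/13); (6, -2) → (-54/13, -62/13); (-4, 8) → (116/13, 8/13)
T4 rotate counter-clockwise with cos θ = 7/25, sin θ = -24/25: (102/13, 42/13) → (1722/325, -2154/325); (-54/13, -62/13) → (-1866/325, 862/325); (116/13, 8/13) → (1004/325, -2728/325)

image vertices: (1722/325, -2154/325), (-1866/325, 862/325), (1004/325, -2728/325)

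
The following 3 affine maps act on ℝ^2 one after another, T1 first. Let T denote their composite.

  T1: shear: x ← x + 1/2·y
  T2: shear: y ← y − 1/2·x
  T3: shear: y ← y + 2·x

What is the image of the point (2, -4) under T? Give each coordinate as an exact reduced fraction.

T1 shear: x ← x + 1/2·y: (2, -4) → (0, -4)
T2 shear: y ← y − 1/2·x: (0, -4) → (0, -4)
T3 shear: y ← y + 2·x: (0, -4) → (0, -4)

T(p) = (0, -4)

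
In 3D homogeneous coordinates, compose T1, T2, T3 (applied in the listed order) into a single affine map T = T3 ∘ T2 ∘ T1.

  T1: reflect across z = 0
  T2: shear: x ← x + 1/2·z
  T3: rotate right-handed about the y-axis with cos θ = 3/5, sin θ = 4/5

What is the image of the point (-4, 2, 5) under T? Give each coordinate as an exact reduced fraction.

T1 reflect across z = 0: (-4, 2, 5) → (-4, 2, -5)
T2 shear: x ← x + 1/2·z: (-4, 2, -5) → (-13/2, 2, -5)
T3 rotate right-handed about the y-axis with cos θ = 3/5, sin θ = 4/5: (-13/2, 2, -5) → (-79/10, 2, 11/5)

T(p) = (-79/10, 2, 11/5)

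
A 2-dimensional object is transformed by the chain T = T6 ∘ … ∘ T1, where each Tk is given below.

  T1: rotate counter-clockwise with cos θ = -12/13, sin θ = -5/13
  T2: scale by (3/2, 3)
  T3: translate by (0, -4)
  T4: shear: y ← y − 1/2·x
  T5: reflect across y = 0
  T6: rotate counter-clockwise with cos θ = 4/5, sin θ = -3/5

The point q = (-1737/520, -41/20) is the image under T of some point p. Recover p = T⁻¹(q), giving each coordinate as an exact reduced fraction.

T1 = [-12/13 5/13 0; -5/13 -12/13 0; 0 0 1]
T2·T1 = [-18/13 15/26 0; -15/13 -36/13 0; 0 0 1]
T3·…·T1 = [-18/13 15/26 0; -15/13 -36/13 -4; 0 0 1]
T4·…·T1 = [-18/13 15/26 0; -6/13 -159/52 -4; 0 0 1]
T5·…·T1 = [-18/13 15/26 0; 6/13 159/52 4; 0 0 1]
T6·…·T1 = [-54/65 597/260 12/5; 6/5 21/10 16/5; 0 0 1]
det M = -9/2; M⁻¹ = [-7/15 199/390 -20/39; 4/15 12/65 -16/13; 0 0 1]
M⁻¹ · (-1737/520, -41/20)ᵀ = (0, -5/2)ᵀ

p = (0, -5/2)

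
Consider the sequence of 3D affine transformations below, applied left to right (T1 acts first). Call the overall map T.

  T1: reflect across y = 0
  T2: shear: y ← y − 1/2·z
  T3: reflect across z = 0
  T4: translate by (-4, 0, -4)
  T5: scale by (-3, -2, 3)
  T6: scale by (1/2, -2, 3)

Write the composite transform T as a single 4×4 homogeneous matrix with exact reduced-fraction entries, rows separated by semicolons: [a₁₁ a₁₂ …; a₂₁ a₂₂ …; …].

T = [-3/2 0 0 6; 0 -4 -2 0; 0 0 -9 -36; 0 0 0 1]

T1 = [1 0 0 0; 0 -1 0 0; 0 0 1 0; 0 0 0 1]
T2·T1 = [1 0 0 0; 0 -1 -1/2 0; 0 0 1 0; 0 0 0 1]
T3·…·T1 = [1 0 0 0; 0 -1 -1/2 0; 0 0 -1 0; 0 0 0 1]
T4·…·T1 = [1 0 0 -4; 0 -1 -1/2 0; 0 0 -1 -4; 0 0 0 1]
T5·…·T1 = [-3 0 0 12; 0 2 1 0; 0 0 -3 -12; 0 0 0 1]
T6·…·T1 = [-3/2 0 0 6; 0 -4 -2 0; 0 0 -9 -36; 0 0 0 1]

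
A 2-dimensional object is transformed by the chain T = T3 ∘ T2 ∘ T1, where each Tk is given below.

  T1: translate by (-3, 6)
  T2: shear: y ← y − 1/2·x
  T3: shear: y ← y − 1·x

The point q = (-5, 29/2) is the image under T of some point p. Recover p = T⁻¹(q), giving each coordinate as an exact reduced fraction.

T1 = [1 0 -3; 0 1 6; 0 0 1]
T2·T1 = [1 0 -3; -1/2 1 15/2; 0 0 1]
T3·…·T1 = [1 0 -3; -3/2 1 21/2; 0 0 1]
det M = 1; M⁻¹ = [1 0 3; 3/2 1 -6; 0 0 1]
M⁻¹ · (-5, 29/2)ᵀ = (-2, 1)ᵀ

p = (-2, 1)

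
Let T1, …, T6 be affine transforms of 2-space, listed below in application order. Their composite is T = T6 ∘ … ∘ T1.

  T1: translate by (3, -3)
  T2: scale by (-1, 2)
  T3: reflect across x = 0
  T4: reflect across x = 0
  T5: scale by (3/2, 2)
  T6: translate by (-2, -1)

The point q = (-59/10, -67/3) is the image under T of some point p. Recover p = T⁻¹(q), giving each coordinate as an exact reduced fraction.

p = (-2/5, -7/3)

T1 = [1 0 3; 0 1 -3; 0 0 1]
T2·T1 = [-1 0 -3; 0 2 -6; 0 0 1]
T3·…·T1 = [1 0 3; 0 2 -6; 0 0 1]
T4·…·T1 = [-1 0 -3; 0 2 -6; 0 0 1]
T5·…·T1 = [-3/2 0 -9/2; 0 4 -12; 0 0 1]
T6·…·T1 = [-3/2 0 -13/2; 0 4 -13; 0 0 1]
det M = -6; M⁻¹ = [-2/3 0 -13/3; 0 1/4 13/4; 0 0 1]
M⁻¹ · (-59/10, -67/3)ᵀ = (-2/5, -7/3)ᵀ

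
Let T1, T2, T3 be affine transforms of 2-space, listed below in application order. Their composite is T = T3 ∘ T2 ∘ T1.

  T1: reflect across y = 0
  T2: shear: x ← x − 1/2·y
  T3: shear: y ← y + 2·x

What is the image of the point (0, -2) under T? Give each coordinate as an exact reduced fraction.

T(p) = (-1, 0)

T1 reflect across y = 0: (0, -2) → (0, 2)
T2 shear: x ← x − 1/2·y: (0, 2) → (-1, 2)
T3 shear: y ← y + 2·x: (-1, 2) → (-1, 0)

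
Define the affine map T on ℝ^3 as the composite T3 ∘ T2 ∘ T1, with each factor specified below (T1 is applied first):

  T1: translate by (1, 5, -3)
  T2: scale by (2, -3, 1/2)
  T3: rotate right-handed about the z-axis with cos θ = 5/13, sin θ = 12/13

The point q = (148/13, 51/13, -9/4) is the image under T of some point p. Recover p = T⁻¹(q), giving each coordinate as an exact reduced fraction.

T1 = [1 0 0 1; 0 1 0 5; 0 0 1 -3; 0 0 0 1]
T2·T1 = [2 0 0 2; 0 -3 0 -15; 0 0 1/2 -3/2; 0 0 0 1]
T3·…·T1 = [10/13 36/13 0 190/13; 24/13 -15/13 0 -51/13; 0 0 1/2 -3/2; 0 0 0 1]
det M = -3; M⁻¹ = [5/26 6/13 0 -1; 4/13 -5/39 0 -5; 0 0 2 3; 0 0 0 1]
M⁻¹ · (148/13, 51/13, -9/4)ᵀ = (3, -2, -3/2)ᵀ

p = (3, -2, -3/2)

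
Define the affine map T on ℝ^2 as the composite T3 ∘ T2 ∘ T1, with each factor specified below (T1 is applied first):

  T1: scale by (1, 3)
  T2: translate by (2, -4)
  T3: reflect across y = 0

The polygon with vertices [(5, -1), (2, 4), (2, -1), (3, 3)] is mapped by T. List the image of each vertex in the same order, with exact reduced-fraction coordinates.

T1 scale by (1, 3): (5, -1) → (5, -3); (2, 4) → (2, 12); (2, -1) → (2, -3); (3, 3) → (3, 9)
T2 translate by (2, -4): (5, -3) → (7, -7); (2, 12) → (4, 8); (2, -3) → (4, -7); (3, 9) → (5, 5)
T3 reflect across y = 0: (7, -7) → (7, 7); (4, 8) → (4, -8); (4, -7) → (4, 7); (5, 5) → (5, -5)

image vertices: (7, 7), (4, -8), (4, 7), (5, -5)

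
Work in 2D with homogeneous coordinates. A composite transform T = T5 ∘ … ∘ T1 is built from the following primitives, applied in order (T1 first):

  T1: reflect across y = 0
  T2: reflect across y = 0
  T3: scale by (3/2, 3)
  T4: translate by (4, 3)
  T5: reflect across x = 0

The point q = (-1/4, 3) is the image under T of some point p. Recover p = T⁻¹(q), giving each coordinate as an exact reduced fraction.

p = (-5/2, 0)

T1 = [1 0 0; 0 -1 0; 0 0 1]
T2·T1 = [1 0 0; 0 1 0; 0 0 1]
T3·…·T1 = [3/2 0 0; 0 3 0; 0 0 1]
T4·…·T1 = [3/2 0 4; 0 3 3; 0 0 1]
T5·…·T1 = [-3/2 0 -4; 0 3 3; 0 0 1]
det M = -9/2; M⁻¹ = [-2/3 0 -8/3; 0 1/3 -1; 0 0 1]
M⁻¹ · (-1/4, 3)ᵀ = (-5/2, 0)ᵀ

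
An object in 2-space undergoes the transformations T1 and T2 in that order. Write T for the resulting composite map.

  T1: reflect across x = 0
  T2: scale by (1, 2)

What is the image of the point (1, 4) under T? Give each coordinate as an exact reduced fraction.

T1 reflect across x = 0: (1, 4) → (-1, 4)
T2 scale by (1, 2): (-1, 4) → (-1, 8)

T(p) = (-1, 8)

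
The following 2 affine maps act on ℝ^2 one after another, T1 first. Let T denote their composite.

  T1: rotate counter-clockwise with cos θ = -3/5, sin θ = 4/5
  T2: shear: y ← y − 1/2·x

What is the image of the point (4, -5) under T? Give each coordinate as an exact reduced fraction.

T(p) = (8/5, 27/5)

T1 rotate counter-clockwise with cos θ = -3/5, sin θ = 4/5: (4, -5) → (8/5, 31/5)
T2 shear: y ← y − 1/2·x: (8/5, 31/5) → (8/5, 27/5)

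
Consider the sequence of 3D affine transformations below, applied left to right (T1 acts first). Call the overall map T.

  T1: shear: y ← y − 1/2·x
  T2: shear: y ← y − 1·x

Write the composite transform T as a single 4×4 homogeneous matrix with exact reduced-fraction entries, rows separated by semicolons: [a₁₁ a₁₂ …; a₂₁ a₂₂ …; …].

T1 = [1 0 0 0; -1/2 1 0 0; 0 0 1 0; 0 0 0 1]
T2·T1 = [1 0 0 0; -3/2 1 0 0; 0 0 1 0; 0 0 0 1]

T = [1 0 0 0; -3/2 1 0 0; 0 0 1 0; 0 0 0 1]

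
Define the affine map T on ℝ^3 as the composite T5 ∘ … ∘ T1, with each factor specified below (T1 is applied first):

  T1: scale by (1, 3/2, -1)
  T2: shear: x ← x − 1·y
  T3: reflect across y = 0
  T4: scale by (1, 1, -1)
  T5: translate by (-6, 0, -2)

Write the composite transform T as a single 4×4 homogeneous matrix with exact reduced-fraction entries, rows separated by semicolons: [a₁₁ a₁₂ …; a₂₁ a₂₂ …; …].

T1 = [1 0 0 0; 0 3/2 0 0; 0 0 -1 0; 0 0 0 1]
T2·T1 = [1 -3/2 0 0; 0 3/2 0 0; 0 0 -1 0; 0 0 0 1]
T3·…·T1 = [1 -3/2 0 0; 0 -3/2 0 0; 0 0 -1 0; 0 0 0 1]
T4·…·T1 = [1 -3/2 0 0; 0 -3/2 0 0; 0 0 1 0; 0 0 0 1]
T5·…·T1 = [1 -3/2 0 -6; 0 -3/2 0 0; 0 0 1 -2; 0 0 0 1]

T = [1 -3/2 0 -6; 0 -3/2 0 0; 0 0 1 -2; 0 0 0 1]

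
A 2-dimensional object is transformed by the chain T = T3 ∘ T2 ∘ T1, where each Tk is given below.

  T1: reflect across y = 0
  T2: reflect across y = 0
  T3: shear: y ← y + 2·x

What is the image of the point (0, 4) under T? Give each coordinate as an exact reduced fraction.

T1 reflect across y = 0: (0, 4) → (0, -4)
T2 reflect across y = 0: (0, -4) → (0, 4)
T3 shear: y ← y + 2·x: (0, 4) → (0, 4)

T(p) = (0, 4)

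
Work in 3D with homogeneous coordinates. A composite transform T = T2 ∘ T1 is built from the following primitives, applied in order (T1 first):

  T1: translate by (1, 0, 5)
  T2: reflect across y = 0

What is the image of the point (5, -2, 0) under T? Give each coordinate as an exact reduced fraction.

T1 translate by (1, 0, 5): (5, -2, 0) → (6, -2, 5)
T2 reflect across y = 0: (6, -2, 5) → (6, 2, 5)

T(p) = (6, 2, 5)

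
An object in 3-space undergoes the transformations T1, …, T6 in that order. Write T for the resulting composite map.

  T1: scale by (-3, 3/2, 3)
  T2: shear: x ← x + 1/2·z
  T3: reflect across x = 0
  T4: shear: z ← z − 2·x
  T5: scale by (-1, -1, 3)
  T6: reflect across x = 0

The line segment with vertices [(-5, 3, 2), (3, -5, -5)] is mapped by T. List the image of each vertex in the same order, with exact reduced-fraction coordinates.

image vertices: (-18, -9/2, 126), (33/2, 15/2, -144)

T1 scale by (-3, 3/2, 3): (-5, 3, 2) → (15, 9/2, 6); (3, -5, -5) → (-9, -15/2, -15)
T2 shear: x ← x + 1/2·z: (15, 9/2, 6) → (18, 9/2, 6); (-9, -15/2, -15) → (-33/2, -15/2, -15)
T3 reflect across x = 0: (18, 9/2, 6) → (-18, 9/2, 6); (-33/2, -15/2, -15) → (33/2, -15/2, -15)
T4 shear: z ← z − 2·x: (-18, 9/2, 6) → (-18, 9/2, 42); (33/2, -15/2, -15) → (33/2, -15/2, -48)
T5 scale by (-1, -1, 3): (-18, 9/2, 42) → (18, -9/2, 126); (33/2, -15/2, -48) → (-33/2, 15/2, -144)
T6 reflect across x = 0: (18, -9/2, 126) → (-18, -9/2, 126); (-33/2, 15/2, -144) → (33/2, 15/2, -144)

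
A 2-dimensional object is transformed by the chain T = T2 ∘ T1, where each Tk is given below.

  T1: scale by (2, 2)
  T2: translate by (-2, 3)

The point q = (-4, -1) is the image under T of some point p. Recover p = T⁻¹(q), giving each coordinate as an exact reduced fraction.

p = (-1, -2)

T1 = [2 0 0; 0 2 0; 0 0 1]
T2·T1 = [2 0 -2; 0 2 3; 0 0 1]
det M = 4; M⁻¹ = [1/2 0 1; 0 1/2 -3/2; 0 0 1]
M⁻¹ · (-4, -1)ᵀ = (-1, -2)ᵀ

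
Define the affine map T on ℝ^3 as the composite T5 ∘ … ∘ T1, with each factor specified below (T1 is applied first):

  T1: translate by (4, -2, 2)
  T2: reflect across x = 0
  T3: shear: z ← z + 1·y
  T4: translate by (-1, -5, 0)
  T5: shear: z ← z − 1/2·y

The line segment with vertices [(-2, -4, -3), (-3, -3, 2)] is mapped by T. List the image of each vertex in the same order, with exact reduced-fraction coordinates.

T1 translate by (4, -2, 2): (-2, -4, -3) → (2, -6, -1); (-3, -3, 2) → (1, -5, 4)
T2 reflect across x = 0: (2, -6, -1) → (-2, -6, -1); (1, -5, 4) → (-1, -5, 4)
T3 shear: z ← z + 1·y: (-2, -6, -1) → (-2, -6, -7); (-1, -5, 4) → (-1, -5, -1)
T4 translate by (-1, -5, 0): (-2, -6, -7) → (-3, -11, -7); (-1, -5, -1) → (-2, -10, -1)
T5 shear: z ← z − 1/2·y: (-3, -11, -7) → (-3, -11, -3/2); (-2, -10, -1) → (-2, -10, 4)

image vertices: (-3, -11, -3/2), (-2, -10, 4)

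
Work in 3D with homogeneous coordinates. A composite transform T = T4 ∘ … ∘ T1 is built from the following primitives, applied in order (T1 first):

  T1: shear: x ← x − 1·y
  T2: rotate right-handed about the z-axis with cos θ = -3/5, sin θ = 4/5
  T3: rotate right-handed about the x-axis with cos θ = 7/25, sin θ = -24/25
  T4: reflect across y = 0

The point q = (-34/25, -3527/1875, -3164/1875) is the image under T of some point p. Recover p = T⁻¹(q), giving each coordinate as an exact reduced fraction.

T1 = [1 -1 0 0; 0 1 0 0; 0 0 1 0; 0 0 0 1]
T2·T1 = [-3/5 -1/5 0 0; 4/5 -7/5 0 0; 0 0 1 0; 0 0 0 1]
T3·…·T1 = [-3/5 -1/5 0 0; 28/125 -49/125 24/25 0; -96/125 168/125 7/25 0; 0 0 0 1]
T4·…·T1 = [-3/5 -1/5 0 0; -28/125 49/125 -24/25 0; -96/125 168/125 7/25 0; 0 0 0 1]
det M = -1; M⁻¹ = [-7/5 -7/125 -24/125 0; -4/5 21/125 72/125 0; 0 -24/25 7/25 0; 0 0 0 1]
M⁻¹ · (-34/25, -3527/1875, -3164/1875)ᵀ = (7/3, -1/5, 4/3)ᵀ

p = (7/3, -1/5, 4/3)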